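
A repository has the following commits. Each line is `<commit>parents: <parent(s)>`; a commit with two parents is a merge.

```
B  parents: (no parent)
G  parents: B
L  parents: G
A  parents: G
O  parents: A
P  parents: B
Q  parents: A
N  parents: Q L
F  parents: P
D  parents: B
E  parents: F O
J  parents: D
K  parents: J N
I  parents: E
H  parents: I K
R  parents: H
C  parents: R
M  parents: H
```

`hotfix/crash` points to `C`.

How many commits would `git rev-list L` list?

Walking parent pointers from L: reachable set = {B, G, L}.
That is 3 commits.

3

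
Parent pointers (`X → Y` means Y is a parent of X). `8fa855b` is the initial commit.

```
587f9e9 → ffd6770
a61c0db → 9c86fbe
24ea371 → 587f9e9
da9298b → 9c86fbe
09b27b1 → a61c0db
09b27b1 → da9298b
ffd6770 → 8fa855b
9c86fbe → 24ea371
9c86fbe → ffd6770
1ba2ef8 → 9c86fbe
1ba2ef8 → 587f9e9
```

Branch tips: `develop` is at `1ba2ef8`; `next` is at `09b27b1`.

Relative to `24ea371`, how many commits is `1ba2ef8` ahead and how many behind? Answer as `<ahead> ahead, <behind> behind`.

2 ahead, 0 behind

Reachable from 1ba2ef8: {1ba2ef8, 24ea371, 587f9e9, 8fa855b, 9c86fbe, ffd6770}.
Reachable from 24ea371: {24ea371, 587f9e9, 8fa855b, ffd6770}.
Only in 1ba2ef8's history (ahead): {1ba2ef8, 9c86fbe} — 2.
Only in 24ea371's history (behind): {} — 0.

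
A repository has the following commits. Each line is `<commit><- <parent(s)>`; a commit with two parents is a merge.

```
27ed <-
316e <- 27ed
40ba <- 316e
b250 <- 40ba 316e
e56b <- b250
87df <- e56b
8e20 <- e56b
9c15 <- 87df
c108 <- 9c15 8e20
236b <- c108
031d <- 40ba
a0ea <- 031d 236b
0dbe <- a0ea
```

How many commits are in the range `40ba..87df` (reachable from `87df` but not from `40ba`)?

Reachable from 87df: {27ed, 316e, 40ba, 87df, b250, e56b}.
Reachable from 40ba: {27ed, 316e, 40ba}.
In 87df's history but not 40ba's: {87df, b250, e56b} — 3 commits.

3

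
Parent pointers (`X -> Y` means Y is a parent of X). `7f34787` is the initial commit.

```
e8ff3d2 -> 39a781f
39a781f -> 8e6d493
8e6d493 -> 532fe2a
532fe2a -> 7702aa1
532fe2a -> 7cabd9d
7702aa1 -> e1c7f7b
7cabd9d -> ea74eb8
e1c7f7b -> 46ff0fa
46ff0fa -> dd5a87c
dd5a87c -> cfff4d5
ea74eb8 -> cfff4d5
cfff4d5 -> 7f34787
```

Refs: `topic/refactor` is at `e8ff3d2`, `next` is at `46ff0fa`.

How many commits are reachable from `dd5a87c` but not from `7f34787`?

2

Reachable from dd5a87c: {7f34787, cfff4d5, dd5a87c}.
Reachable from 7f34787: {7f34787}.
In dd5a87c's history but not 7f34787's: {cfff4d5, dd5a87c} — 2 commits.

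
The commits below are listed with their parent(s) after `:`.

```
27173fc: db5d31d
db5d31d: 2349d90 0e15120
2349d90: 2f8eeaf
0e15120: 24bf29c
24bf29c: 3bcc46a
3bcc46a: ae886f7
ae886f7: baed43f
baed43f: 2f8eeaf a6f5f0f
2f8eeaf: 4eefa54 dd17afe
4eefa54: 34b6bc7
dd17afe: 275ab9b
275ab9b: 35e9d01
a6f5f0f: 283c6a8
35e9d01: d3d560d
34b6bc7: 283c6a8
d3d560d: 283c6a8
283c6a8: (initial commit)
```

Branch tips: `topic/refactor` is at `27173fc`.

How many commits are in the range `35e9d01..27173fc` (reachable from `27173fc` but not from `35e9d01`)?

Reachable from 27173fc: {0e15120, 2349d90, 24bf29c, 27173fc, 275ab9b, 283c6a8, 2f8eeaf, 34b6bc7, 35e9d01, 3bcc46a, 4eefa54, a6f5f0f, ae886f7, baed43f, d3d560d, db5d31d, dd17afe}.
Reachable from 35e9d01: {283c6a8, 35e9d01, d3d560d}.
In 27173fc's history but not 35e9d01's: {0e15120, 2349d90, 24bf29c, 27173fc, 275ab9b, 2f8eeaf, 34b6bc7, 3bcc46a, 4eefa54, a6f5f0f, ae886f7, baed43f, db5d31d, dd17afe} — 14 commits.

14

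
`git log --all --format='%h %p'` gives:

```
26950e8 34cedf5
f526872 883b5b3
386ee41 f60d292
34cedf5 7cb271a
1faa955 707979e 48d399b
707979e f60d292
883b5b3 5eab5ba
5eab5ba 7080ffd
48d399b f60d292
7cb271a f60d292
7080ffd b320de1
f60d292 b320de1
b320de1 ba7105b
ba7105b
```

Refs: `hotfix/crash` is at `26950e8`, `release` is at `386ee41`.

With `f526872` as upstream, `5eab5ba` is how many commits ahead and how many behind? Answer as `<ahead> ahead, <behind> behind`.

0 ahead, 2 behind

Reachable from 5eab5ba: {5eab5ba, 7080ffd, b320de1, ba7105b}.
Reachable from f526872: {5eab5ba, 7080ffd, 883b5b3, b320de1, ba7105b, f526872}.
Only in 5eab5ba's history (ahead): {} — 0.
Only in f526872's history (behind): {883b5b3, f526872} — 2.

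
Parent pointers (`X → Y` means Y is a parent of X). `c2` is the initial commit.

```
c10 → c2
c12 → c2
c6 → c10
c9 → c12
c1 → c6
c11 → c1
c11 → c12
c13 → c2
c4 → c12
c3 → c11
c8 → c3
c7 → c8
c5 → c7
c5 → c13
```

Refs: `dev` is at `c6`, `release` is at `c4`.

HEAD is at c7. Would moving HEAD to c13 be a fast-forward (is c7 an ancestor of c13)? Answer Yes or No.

A fast-forward from c7 to c13 is possible iff c7 is an ancestor of c13.
Ancestors of c13: {c13, c2}.
c7 is not among them, so fast-forward is not possible.

No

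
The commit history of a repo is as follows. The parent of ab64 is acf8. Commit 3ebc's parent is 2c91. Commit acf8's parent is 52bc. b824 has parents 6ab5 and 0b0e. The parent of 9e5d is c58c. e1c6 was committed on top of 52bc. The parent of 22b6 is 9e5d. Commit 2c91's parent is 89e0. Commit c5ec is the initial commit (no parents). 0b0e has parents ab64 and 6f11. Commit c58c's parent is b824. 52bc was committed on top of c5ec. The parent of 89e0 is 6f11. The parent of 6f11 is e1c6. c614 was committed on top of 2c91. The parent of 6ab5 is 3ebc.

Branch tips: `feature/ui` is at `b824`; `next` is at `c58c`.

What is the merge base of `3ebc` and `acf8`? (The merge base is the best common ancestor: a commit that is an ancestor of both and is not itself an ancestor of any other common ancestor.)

52bc

Ancestors of 3ebc: {2c91, 3ebc, 52bc, 6f11, 89e0, c5ec, e1c6}.
Ancestors of acf8: {52bc, acf8, c5ec}.
Common ancestors: {52bc, c5ec}.
Among these, 52bc is not an ancestor of any other common ancestor — it is the merge base.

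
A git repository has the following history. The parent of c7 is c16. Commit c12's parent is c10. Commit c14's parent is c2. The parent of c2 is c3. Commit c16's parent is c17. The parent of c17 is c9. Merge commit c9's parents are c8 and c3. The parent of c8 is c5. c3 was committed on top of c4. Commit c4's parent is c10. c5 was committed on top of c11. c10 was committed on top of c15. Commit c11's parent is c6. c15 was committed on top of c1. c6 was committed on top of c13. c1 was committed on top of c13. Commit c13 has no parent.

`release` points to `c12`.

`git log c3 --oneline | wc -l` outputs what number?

6

Walking parent pointers from c3: reachable set = {c1, c10, c13, c15, c3, c4}.
That is 6 commits.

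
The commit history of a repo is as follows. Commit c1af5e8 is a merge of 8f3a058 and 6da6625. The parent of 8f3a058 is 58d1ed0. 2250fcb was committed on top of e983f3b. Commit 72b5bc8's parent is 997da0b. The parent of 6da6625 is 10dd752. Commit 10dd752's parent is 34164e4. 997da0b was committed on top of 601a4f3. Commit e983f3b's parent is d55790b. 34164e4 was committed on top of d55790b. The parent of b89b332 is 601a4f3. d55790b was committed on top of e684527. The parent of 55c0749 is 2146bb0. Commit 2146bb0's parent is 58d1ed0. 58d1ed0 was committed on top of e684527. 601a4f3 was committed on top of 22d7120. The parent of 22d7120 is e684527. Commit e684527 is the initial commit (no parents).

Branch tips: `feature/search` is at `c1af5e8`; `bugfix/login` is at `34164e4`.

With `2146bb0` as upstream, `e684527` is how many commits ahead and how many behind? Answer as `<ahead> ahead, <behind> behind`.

0 ahead, 2 behind

Reachable from e684527: {e684527}.
Reachable from 2146bb0: {2146bb0, 58d1ed0, e684527}.
Only in e684527's history (ahead): {} — 0.
Only in 2146bb0's history (behind): {2146bb0, 58d1ed0} — 2.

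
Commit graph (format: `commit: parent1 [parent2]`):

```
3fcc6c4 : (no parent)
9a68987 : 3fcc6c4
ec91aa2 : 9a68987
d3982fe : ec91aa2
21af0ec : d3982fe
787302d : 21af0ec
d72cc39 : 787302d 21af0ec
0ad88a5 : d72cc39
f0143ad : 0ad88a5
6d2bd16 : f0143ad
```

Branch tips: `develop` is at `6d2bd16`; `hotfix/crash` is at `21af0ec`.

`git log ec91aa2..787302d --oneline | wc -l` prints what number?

3

Reachable from 787302d: {21af0ec, 3fcc6c4, 787302d, 9a68987, d3982fe, ec91aa2}.
Reachable from ec91aa2: {3fcc6c4, 9a68987, ec91aa2}.
In 787302d's history but not ec91aa2's: {21af0ec, 787302d, d3982fe} — 3 commits.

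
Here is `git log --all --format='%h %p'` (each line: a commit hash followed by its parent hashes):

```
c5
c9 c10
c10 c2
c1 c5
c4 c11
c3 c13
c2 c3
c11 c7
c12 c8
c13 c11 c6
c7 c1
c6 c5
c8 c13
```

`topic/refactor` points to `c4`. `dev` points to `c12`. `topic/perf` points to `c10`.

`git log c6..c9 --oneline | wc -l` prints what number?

Reachable from c9: {c1, c10, c11, c13, c2, c3, c5, c6, c7, c9}.
Reachable from c6: {c5, c6}.
In c9's history but not c6's: {c1, c10, c11, c13, c2, c3, c7, c9} — 8 commits.

8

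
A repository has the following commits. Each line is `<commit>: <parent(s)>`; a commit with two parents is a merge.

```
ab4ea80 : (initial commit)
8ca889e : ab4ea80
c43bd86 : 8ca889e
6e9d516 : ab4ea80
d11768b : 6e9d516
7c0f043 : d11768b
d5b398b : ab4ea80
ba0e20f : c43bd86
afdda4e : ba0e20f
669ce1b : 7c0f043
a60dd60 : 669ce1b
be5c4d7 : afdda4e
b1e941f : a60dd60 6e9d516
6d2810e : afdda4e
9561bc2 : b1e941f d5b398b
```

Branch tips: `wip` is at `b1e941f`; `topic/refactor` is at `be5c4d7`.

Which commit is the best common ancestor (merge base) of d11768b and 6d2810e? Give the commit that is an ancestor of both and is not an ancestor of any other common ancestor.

Ancestors of d11768b: {6e9d516, ab4ea80, d11768b}.
Ancestors of 6d2810e: {6d2810e, 8ca889e, ab4ea80, afdda4e, ba0e20f, c43bd86}.
Common ancestors: {ab4ea80}.
The only common ancestor is ab4ea80, so it is the merge base.

ab4ea80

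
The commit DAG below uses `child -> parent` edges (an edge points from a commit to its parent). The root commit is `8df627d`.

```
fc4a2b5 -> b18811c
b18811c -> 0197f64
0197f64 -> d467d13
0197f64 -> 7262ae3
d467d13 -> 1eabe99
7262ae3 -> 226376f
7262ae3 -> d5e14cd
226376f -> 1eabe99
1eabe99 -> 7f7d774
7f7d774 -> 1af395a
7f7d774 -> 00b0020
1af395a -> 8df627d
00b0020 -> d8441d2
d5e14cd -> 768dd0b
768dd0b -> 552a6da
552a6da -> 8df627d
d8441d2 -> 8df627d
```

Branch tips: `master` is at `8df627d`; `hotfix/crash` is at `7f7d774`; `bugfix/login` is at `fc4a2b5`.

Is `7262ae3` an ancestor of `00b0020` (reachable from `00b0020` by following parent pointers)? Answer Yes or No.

Ancestors of 00b0020: {00b0020, 8df627d, d8441d2}.
7262ae3 is not in that set, so it is not an ancestor of 00b0020.

No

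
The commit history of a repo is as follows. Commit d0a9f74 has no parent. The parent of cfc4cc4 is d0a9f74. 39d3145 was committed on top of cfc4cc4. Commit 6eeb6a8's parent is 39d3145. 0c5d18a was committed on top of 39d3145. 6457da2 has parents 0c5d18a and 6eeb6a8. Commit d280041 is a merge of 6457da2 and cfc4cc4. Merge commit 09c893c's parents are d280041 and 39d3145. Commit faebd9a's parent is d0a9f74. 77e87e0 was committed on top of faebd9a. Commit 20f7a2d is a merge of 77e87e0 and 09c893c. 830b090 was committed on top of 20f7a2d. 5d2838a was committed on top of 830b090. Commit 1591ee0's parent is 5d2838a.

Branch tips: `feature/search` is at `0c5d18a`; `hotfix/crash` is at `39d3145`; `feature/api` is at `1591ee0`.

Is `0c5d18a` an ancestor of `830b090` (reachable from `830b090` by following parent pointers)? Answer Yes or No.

Yes

Ancestors of 830b090 (commits reachable by following parents): {09c893c, 0c5d18a, 20f7a2d, 39d3145, 6457da2, 6eeb6a8, 77e87e0, 830b090, cfc4cc4, d0a9f74, d280041, faebd9a}.
0c5d18a is in that set, so it is an ancestor of 830b090.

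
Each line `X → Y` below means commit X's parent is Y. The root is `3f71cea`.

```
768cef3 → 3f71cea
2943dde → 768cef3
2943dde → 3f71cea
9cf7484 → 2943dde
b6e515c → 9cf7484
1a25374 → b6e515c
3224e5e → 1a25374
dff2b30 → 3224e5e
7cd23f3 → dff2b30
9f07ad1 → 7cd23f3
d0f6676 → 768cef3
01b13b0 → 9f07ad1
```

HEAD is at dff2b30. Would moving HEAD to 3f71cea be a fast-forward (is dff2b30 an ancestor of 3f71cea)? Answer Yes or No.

No

A fast-forward from dff2b30 to 3f71cea is possible iff dff2b30 is an ancestor of 3f71cea.
Ancestors of 3f71cea: {3f71cea}.
dff2b30 is not among them, so fast-forward is not possible.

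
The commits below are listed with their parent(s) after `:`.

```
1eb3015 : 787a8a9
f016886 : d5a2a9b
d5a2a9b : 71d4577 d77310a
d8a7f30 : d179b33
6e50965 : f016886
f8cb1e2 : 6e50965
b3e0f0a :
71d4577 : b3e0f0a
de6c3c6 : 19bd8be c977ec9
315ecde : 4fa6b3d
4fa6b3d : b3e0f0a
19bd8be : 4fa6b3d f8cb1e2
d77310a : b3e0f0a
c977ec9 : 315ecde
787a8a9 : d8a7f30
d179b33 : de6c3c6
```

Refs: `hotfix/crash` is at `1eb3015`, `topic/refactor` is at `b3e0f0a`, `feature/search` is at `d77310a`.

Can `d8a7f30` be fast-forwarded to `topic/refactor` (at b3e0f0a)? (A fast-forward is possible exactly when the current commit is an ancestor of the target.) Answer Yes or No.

No

A fast-forward from d8a7f30 to b3e0f0a is possible iff d8a7f30 is an ancestor of b3e0f0a.
Ancestors of b3e0f0a: {b3e0f0a}.
d8a7f30 is not among them, so fast-forward is not possible.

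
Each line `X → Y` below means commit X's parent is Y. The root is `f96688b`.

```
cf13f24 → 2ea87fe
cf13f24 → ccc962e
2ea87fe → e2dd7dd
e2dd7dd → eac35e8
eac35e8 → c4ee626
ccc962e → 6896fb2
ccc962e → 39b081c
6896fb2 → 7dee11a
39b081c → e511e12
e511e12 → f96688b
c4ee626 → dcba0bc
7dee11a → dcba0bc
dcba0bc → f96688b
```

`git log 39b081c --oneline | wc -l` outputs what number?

Walking parent pointers from 39b081c: reachable set = {39b081c, e511e12, f96688b}.
That is 3 commits.

3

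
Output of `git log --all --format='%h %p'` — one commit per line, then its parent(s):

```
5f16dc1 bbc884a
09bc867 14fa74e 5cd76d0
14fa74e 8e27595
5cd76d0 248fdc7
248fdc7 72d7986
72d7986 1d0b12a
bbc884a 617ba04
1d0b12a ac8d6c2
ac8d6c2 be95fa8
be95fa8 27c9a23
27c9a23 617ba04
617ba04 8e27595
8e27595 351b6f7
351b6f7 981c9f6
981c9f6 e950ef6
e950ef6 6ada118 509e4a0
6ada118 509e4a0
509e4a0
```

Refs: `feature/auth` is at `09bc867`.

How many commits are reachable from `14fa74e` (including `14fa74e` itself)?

Walking parent pointers from 14fa74e: reachable set = {14fa74e, 351b6f7, 509e4a0, 6ada118, 8e27595, 981c9f6, e950ef6}.
That is 7 commits.

7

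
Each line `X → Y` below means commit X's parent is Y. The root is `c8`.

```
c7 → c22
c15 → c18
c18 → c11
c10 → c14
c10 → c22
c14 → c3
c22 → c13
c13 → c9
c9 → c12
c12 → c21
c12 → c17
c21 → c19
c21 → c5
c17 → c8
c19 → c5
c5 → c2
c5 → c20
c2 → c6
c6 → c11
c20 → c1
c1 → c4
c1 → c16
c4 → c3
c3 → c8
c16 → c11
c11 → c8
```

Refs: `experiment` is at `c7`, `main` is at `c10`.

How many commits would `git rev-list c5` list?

Walking parent pointers from c5: reachable set = {c1, c11, c16, c2, c20, c3, c4, c5, c6, c8}.
That is 10 commits.

10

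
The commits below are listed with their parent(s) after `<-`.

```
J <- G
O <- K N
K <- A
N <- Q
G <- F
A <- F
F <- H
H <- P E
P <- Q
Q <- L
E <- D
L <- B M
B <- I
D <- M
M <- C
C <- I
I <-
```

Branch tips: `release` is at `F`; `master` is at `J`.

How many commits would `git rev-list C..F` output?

Reachable from F: {B, C, D, E, F, H, I, L, M, P, Q}.
Reachable from C: {C, I}.
In F's history but not C's: {B, D, E, F, H, L, M, P, Q} — 9 commits.

9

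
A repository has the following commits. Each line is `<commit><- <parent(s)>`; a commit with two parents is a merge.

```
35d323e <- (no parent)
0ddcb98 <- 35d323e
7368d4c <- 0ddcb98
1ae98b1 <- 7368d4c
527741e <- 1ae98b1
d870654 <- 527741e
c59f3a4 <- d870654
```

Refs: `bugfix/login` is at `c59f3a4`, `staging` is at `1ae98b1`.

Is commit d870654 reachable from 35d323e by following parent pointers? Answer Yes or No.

No

Ancestors of 35d323e: {35d323e}.
d870654 is not in that set, so it is not an ancestor of 35d323e.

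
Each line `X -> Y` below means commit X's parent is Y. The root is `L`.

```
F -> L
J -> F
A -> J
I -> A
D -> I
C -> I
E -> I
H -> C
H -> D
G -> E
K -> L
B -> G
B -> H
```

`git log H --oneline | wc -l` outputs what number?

Walking parent pointers from H: reachable set = {A, C, D, F, H, I, J, L}.
That is 8 commits.

8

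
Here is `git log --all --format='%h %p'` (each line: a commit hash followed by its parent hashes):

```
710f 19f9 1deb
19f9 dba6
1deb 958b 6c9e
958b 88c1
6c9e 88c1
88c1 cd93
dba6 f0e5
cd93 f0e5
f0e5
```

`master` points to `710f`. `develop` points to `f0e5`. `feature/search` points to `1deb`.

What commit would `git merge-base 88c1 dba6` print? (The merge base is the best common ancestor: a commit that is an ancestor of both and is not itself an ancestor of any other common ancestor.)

Ancestors of 88c1: {88c1, cd93, f0e5}.
Ancestors of dba6: {dba6, f0e5}.
Common ancestors: {f0e5}.
The only common ancestor is f0e5, so it is the merge base.

f0e5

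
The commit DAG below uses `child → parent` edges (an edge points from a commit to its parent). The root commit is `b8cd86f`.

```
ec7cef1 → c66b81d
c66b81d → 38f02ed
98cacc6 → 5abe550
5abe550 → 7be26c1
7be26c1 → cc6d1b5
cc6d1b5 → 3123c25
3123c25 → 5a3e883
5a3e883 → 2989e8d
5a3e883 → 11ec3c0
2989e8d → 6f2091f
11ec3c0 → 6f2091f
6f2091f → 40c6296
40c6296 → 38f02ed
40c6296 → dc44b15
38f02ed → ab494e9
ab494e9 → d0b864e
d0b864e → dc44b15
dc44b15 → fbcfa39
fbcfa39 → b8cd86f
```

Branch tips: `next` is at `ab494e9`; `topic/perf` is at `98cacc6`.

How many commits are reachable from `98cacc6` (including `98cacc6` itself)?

Walking parent pointers from 98cacc6: reachable set = {11ec3c0, 2989e8d, 3123c25, 38f02ed, 40c6296, 5a3e883, 5abe550, 6f2091f, 7be26c1, 98cacc6, ab494e9, b8cd86f, cc6d1b5, d0b864e, dc44b15, fbcfa39}.
That is 16 commits.

16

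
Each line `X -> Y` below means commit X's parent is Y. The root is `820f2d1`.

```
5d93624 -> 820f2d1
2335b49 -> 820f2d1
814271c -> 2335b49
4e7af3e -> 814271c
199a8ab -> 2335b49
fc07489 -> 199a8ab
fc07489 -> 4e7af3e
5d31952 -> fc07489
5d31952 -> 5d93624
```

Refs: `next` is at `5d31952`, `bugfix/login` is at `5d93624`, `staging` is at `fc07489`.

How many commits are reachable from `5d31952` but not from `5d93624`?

Reachable from 5d31952: {199a8ab, 2335b49, 4e7af3e, 5d31952, 5d93624, 814271c, 820f2d1, fc07489}.
Reachable from 5d93624: {5d93624, 820f2d1}.
In 5d31952's history but not 5d93624's: {199a8ab, 2335b49, 4e7af3e, 5d31952, 814271c, fc07489} — 6 commits.

6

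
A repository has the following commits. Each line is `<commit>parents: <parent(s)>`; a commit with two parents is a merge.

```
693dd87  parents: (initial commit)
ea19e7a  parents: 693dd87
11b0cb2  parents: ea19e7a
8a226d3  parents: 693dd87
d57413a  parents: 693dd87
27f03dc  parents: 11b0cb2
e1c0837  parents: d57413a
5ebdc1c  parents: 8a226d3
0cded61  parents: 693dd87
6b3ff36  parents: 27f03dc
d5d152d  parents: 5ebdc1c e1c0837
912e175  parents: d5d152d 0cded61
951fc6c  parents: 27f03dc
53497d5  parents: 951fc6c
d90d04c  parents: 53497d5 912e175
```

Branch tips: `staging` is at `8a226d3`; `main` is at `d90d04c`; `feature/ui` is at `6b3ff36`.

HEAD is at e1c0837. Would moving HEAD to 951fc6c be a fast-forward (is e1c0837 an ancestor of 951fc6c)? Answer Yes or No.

A fast-forward from e1c0837 to 951fc6c is possible iff e1c0837 is an ancestor of 951fc6c.
Ancestors of 951fc6c: {11b0cb2, 27f03dc, 693dd87, 951fc6c, ea19e7a}.
e1c0837 is not among them, so fast-forward is not possible.

No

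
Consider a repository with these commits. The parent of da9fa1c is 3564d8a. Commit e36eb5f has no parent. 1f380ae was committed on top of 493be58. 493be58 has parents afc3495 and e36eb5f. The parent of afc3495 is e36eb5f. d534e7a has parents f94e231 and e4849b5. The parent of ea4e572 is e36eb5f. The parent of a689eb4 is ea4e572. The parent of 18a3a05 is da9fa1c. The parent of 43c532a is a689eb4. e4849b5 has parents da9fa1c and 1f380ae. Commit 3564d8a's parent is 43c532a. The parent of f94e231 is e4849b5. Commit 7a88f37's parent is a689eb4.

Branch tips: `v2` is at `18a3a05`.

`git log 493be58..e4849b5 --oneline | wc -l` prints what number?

Reachable from e4849b5: {1f380ae, 3564d8a, 43c532a, 493be58, a689eb4, afc3495, da9fa1c, e36eb5f, e4849b5, ea4e572}.
Reachable from 493be58: {493be58, afc3495, e36eb5f}.
In e4849b5's history but not 493be58's: {1f380ae, 3564d8a, 43c532a, a689eb4, da9fa1c, e4849b5, ea4e572} — 7 commits.

7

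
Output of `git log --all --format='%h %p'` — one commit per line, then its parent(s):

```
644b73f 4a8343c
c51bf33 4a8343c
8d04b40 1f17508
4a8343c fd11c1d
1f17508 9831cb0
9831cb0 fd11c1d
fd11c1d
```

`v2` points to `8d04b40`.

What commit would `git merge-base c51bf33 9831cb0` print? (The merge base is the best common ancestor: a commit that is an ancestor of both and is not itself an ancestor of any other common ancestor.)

Ancestors of c51bf33: {4a8343c, c51bf33, fd11c1d}.
Ancestors of 9831cb0: {9831cb0, fd11c1d}.
Common ancestors: {fd11c1d}.
The only common ancestor is fd11c1d, so it is the merge base.

fd11c1d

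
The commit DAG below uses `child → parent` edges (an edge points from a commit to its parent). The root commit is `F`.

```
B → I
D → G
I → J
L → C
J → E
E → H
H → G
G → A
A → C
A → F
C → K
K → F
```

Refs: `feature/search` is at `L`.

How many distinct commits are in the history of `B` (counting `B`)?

Walking parent pointers from B: reachable set = {A, B, C, E, F, G, H, I, J, K}.
That is 10 commits.

10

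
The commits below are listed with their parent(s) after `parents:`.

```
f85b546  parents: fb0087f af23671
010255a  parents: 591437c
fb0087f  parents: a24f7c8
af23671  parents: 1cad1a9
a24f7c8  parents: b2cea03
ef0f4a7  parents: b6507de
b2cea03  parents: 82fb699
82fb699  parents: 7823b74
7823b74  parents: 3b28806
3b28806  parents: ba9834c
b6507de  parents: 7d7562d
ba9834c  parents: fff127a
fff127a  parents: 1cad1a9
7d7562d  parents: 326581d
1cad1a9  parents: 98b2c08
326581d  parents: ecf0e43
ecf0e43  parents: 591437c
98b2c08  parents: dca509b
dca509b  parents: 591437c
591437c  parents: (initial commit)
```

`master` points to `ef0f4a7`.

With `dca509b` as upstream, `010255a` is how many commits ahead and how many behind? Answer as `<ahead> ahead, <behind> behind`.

1 ahead, 1 behind

Reachable from 010255a: {010255a, 591437c}.
Reachable from dca509b: {591437c, dca509b}.
Only in 010255a's history (ahead): {010255a} — 1.
Only in dca509b's history (behind): {dca509b} — 1.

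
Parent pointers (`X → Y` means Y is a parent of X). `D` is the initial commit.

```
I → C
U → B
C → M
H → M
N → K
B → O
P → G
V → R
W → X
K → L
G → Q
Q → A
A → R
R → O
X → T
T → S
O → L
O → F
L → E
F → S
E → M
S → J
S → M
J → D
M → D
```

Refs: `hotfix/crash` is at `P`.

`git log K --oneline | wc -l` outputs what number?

Walking parent pointers from K: reachable set = {D, E, K, L, M}.
That is 5 commits.

5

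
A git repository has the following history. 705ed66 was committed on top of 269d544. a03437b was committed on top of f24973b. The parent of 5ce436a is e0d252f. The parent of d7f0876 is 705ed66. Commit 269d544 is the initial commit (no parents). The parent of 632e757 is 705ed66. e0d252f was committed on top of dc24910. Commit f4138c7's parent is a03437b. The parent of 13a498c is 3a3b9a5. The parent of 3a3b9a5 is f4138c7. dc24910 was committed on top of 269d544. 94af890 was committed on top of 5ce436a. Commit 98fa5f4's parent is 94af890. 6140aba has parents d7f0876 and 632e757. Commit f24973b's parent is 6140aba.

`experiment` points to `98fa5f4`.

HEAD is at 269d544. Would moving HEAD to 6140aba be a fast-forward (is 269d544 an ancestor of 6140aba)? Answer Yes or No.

Yes

A fast-forward from 269d544 to 6140aba is possible iff 269d544 is an ancestor of 6140aba.
Ancestors of 6140aba: {269d544, 6140aba, 632e757, 705ed66, d7f0876}.
269d544 is among them, so fast-forward is possible.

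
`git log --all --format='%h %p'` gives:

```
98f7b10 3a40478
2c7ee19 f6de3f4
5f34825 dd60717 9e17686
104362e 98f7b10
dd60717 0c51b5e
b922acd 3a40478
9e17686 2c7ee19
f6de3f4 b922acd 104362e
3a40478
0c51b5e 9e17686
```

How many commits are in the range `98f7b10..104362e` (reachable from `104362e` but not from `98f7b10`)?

Reachable from 104362e: {104362e, 3a40478, 98f7b10}.
Reachable from 98f7b10: {3a40478, 98f7b10}.
In 104362e's history but not 98f7b10's: {104362e} — 1 commit.

1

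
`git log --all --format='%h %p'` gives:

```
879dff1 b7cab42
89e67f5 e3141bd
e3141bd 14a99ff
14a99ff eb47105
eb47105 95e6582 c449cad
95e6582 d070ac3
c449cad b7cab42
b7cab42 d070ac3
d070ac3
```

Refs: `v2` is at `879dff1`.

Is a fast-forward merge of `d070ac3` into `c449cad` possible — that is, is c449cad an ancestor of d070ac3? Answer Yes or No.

No

A fast-forward from c449cad to d070ac3 is possible iff c449cad is an ancestor of d070ac3.
Ancestors of d070ac3: {d070ac3}.
c449cad is not among them, so fast-forward is not possible.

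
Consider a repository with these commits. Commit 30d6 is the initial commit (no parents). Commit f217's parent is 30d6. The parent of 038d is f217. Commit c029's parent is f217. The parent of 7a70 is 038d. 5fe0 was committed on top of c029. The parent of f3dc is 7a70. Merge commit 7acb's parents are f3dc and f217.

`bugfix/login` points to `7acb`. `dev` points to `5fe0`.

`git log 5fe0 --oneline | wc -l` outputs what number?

Walking parent pointers from 5fe0: reachable set = {30d6, 5fe0, c029, f217}.
That is 4 commits.

4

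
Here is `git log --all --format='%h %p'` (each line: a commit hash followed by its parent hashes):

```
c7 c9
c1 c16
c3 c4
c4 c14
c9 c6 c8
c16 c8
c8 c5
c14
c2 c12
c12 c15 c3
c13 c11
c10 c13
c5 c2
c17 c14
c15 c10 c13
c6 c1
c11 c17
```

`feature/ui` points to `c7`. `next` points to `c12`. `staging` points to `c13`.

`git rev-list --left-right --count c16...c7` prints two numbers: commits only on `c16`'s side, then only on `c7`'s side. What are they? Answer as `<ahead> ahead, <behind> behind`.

0 ahead, 4 behind

Reachable from c16: {c10, c11, c12, c13, c14, c15, c16, c17, c2, c3, c4, c5, c8}.
Reachable from c7: {c1, c10, c11, c12, c13, c14, c15, c16, c17, c2, c3, c4, c5, c6, c7, c8, c9}.
Only in c16's history (ahead): {} — 0.
Only in c7's history (behind): {c1, c6, c7, c9} — 4.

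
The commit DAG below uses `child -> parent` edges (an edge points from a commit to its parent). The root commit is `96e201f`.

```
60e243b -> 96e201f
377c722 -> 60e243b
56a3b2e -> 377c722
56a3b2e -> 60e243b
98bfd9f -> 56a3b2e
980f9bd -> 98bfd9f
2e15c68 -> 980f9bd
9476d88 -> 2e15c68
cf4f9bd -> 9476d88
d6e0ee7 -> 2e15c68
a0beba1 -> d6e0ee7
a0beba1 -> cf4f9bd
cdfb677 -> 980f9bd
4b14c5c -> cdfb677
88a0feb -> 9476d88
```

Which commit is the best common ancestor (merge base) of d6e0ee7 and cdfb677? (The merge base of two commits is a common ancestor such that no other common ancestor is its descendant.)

Ancestors of d6e0ee7: {2e15c68, 377c722, 56a3b2e, 60e243b, 96e201f, 980f9bd, 98bfd9f, d6e0ee7}.
Ancestors of cdfb677: {377c722, 56a3b2e, 60e243b, 96e201f, 980f9bd, 98bfd9f, cdfb677}.
Common ancestors: {377c722, 56a3b2e, 60e243b, 96e201f, 980f9bd, 98bfd9f}.
Among these, 980f9bd is not an ancestor of any other common ancestor — it is the merge base.

980f9bd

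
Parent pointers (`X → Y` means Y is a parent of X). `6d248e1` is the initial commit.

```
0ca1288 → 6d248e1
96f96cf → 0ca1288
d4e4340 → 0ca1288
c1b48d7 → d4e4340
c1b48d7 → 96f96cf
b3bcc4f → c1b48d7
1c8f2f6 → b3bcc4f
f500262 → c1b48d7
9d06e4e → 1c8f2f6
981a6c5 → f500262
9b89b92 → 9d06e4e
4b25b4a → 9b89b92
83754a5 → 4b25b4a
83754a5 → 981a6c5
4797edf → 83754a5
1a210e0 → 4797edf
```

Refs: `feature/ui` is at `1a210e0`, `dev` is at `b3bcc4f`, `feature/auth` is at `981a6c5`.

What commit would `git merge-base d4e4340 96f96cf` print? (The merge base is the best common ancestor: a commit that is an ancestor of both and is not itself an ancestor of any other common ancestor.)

0ca1288

Ancestors of d4e4340: {0ca1288, 6d248e1, d4e4340}.
Ancestors of 96f96cf: {0ca1288, 6d248e1, 96f96cf}.
Common ancestors: {0ca1288, 6d248e1}.
Among these, 0ca1288 is not an ancestor of any other common ancestor — it is the merge base.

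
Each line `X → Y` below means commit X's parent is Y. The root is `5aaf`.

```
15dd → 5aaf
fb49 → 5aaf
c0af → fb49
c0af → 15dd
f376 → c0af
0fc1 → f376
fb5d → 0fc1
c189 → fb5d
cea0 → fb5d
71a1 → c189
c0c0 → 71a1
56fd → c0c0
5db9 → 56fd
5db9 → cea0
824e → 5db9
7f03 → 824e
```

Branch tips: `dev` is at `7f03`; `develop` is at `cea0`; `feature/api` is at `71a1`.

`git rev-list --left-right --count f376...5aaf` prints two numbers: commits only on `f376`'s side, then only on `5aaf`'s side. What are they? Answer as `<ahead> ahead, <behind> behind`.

4 ahead, 0 behind

Reachable from f376: {15dd, 5aaf, c0af, f376, fb49}.
Reachable from 5aaf: {5aaf}.
Only in f376's history (ahead): {15dd, c0af, f376, fb49} — 4.
Only in 5aaf's history (behind): {} — 0.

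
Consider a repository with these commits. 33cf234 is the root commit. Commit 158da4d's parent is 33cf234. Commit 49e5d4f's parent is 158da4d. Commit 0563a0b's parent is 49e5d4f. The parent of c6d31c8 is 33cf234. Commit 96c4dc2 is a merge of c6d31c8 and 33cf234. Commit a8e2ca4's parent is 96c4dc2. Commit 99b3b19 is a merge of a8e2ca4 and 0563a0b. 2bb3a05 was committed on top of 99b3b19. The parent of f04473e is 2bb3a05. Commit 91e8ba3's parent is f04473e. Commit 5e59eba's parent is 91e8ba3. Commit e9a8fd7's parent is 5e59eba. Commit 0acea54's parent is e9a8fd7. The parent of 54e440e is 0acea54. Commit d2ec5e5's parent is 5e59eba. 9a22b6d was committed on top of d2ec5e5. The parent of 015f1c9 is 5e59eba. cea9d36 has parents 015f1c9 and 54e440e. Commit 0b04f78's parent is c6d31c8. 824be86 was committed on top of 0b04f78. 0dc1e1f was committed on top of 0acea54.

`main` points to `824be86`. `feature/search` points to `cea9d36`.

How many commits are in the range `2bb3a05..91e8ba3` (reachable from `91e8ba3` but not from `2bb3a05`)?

2

Reachable from 91e8ba3: {0563a0b, 158da4d, 2bb3a05, 33cf234, 49e5d4f, 91e8ba3, 96c4dc2, 99b3b19, a8e2ca4, c6d31c8, f04473e}.
Reachable from 2bb3a05: {0563a0b, 158da4d, 2bb3a05, 33cf234, 49e5d4f, 96c4dc2, 99b3b19, a8e2ca4, c6d31c8}.
In 91e8ba3's history but not 2bb3a05's: {91e8ba3, f04473e} — 2 commits.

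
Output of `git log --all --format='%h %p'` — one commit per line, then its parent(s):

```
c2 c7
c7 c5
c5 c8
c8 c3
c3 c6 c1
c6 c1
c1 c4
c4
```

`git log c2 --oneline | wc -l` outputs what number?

8

Walking parent pointers from c2: reachable set = {c1, c2, c3, c4, c5, c6, c7, c8}.
That is 8 commits.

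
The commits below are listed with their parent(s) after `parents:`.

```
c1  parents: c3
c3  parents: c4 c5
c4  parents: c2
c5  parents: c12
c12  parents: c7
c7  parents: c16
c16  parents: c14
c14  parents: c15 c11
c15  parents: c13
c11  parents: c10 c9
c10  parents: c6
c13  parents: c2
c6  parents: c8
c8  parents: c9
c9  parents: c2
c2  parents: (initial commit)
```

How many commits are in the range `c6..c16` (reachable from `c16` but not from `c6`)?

6

Reachable from c16: {c10, c11, c13, c14, c15, c16, c2, c6, c8, c9}.
Reachable from c6: {c2, c6, c8, c9}.
In c16's history but not c6's: {c10, c11, c13, c14, c15, c16} — 6 commits.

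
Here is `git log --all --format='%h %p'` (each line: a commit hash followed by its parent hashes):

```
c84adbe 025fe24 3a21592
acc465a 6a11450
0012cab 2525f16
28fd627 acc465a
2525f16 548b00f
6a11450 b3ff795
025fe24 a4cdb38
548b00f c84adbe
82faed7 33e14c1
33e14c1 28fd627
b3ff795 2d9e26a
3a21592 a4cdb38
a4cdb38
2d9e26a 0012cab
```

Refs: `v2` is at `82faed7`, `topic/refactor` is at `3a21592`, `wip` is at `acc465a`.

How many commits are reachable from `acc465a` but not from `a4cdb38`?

10

Reachable from acc465a: {0012cab, 025fe24, 2525f16, 2d9e26a, 3a21592, 548b00f, 6a11450, a4cdb38, acc465a, b3ff795, c84adbe}.
Reachable from a4cdb38: {a4cdb38}.
In acc465a's history but not a4cdb38's: {0012cab, 025fe24, 2525f16, 2d9e26a, 3a21592, 548b00f, 6a11450, acc465a, b3ff795, c84adbe} — 10 commits.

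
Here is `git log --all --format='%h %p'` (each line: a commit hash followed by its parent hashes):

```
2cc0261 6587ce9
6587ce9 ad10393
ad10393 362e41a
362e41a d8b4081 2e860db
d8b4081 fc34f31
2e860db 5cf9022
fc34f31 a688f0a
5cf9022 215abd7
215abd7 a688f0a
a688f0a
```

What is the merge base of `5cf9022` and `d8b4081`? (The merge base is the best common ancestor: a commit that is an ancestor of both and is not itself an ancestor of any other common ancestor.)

a688f0a

Ancestors of 5cf9022: {215abd7, 5cf9022, a688f0a}.
Ancestors of d8b4081: {a688f0a, d8b4081, fc34f31}.
Common ancestors: {a688f0a}.
The only common ancestor is a688f0a, so it is the merge base.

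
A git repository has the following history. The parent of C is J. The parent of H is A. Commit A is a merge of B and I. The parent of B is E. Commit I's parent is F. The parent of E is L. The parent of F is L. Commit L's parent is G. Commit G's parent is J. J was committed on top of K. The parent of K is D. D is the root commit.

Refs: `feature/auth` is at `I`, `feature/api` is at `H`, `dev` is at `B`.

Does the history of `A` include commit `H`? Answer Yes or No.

Ancestors of A: {A, B, D, E, F, G, I, J, K, L}.
H is not in that set, so it is not an ancestor of A.

No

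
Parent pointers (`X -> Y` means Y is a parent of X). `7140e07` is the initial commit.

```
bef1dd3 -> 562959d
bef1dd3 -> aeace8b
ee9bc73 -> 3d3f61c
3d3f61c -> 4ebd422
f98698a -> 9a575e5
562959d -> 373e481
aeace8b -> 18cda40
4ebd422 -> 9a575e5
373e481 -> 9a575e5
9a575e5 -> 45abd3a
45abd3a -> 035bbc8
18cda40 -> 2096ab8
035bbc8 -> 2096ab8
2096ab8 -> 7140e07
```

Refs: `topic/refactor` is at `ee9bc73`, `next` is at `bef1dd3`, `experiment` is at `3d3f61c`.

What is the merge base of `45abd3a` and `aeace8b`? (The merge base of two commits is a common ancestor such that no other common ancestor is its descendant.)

2096ab8

Ancestors of 45abd3a: {035bbc8, 2096ab8, 45abd3a, 7140e07}.
Ancestors of aeace8b: {18cda40, 2096ab8, 7140e07, aeace8b}.
Common ancestors: {2096ab8, 7140e07}.
Among these, 2096ab8 is not an ancestor of any other common ancestor — it is the merge base.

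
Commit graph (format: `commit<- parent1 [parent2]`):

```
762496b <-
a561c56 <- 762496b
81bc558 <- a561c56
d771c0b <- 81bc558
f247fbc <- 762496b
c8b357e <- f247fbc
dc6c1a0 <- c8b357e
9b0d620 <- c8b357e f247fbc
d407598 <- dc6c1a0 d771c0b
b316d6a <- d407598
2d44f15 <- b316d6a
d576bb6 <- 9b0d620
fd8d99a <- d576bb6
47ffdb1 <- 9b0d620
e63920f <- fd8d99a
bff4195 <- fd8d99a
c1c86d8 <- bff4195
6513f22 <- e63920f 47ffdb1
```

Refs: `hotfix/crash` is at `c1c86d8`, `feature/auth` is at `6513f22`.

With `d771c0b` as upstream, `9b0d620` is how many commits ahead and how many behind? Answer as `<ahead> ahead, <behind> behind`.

Reachable from 9b0d620: {762496b, 9b0d620, c8b357e, f247fbc}.
Reachable from d771c0b: {762496b, 81bc558, a561c56, d771c0b}.
Only in 9b0d620's history (ahead): {9b0d620, c8b357e, f247fbc} — 3.
Only in d771c0b's history (behind): {81bc558, a561c56, d771c0b} — 3.

3 ahead, 3 behind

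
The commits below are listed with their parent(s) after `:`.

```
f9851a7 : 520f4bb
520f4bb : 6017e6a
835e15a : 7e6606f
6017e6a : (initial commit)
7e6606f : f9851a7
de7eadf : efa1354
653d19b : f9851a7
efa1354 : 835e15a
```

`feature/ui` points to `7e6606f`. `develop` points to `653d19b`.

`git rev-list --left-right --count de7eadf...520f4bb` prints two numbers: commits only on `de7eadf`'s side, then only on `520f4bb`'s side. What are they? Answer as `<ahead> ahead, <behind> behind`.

5 ahead, 0 behind

Reachable from de7eadf: {520f4bb, 6017e6a, 7e6606f, 835e15a, de7eadf, efa1354, f9851a7}.
Reachable from 520f4bb: {520f4bb, 6017e6a}.
Only in de7eadf's history (ahead): {7e6606f, 835e15a, de7eadf, efa1354, f9851a7} — 5.
Only in 520f4bb's history (behind): {} — 0.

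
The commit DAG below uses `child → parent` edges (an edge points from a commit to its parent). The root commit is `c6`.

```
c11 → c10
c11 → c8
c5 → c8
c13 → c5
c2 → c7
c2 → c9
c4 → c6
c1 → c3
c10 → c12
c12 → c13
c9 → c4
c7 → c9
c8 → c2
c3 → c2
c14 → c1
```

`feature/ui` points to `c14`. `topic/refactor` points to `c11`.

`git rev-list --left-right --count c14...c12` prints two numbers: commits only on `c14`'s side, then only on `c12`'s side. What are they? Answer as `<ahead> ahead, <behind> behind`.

Reachable from c14: {c1, c14, c2, c3, c4, c6, c7, c9}.
Reachable from c12: {c12, c13, c2, c4, c5, c6, c7, c8, c9}.
Only in c14's history (ahead): {c1, c14, c3} — 3.
Only in c12's history (behind): {c12, c13, c5, c8} — 4.

3 ahead, 4 behind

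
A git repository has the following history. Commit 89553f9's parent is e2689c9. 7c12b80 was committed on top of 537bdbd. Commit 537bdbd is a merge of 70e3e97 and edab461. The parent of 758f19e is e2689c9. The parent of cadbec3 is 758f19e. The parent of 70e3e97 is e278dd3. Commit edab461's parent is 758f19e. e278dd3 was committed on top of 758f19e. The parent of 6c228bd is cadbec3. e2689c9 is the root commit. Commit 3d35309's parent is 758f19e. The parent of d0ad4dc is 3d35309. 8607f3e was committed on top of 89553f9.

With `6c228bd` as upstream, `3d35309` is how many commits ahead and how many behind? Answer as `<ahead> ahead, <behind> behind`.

1 ahead, 2 behind

Reachable from 3d35309: {3d35309, 758f19e, e2689c9}.
Reachable from 6c228bd: {6c228bd, 758f19e, cadbec3, e2689c9}.
Only in 3d35309's history (ahead): {3d35309} — 1.
Only in 6c228bd's history (behind): {6c228bd, cadbec3} — 2.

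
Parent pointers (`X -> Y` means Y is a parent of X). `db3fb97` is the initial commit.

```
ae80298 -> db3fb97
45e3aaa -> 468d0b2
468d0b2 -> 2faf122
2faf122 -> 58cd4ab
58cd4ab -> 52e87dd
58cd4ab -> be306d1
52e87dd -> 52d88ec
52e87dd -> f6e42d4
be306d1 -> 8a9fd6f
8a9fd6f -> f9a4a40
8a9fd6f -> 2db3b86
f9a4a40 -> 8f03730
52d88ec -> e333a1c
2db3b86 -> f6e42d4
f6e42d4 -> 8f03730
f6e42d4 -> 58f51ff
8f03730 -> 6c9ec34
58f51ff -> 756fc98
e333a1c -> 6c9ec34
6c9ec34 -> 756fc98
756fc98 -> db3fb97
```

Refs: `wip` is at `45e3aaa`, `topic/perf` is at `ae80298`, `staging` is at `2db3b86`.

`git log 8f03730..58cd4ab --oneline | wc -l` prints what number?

10

Reachable from 58cd4ab: {2db3b86, 52d88ec, 52e87dd, 58cd4ab, 58f51ff, 6c9ec34, 756fc98, 8a9fd6f, 8f03730, be306d1, db3fb97, e333a1c, f6e42d4, f9a4a40}.
Reachable from 8f03730: {6c9ec34, 756fc98, 8f03730, db3fb97}.
In 58cd4ab's history but not 8f03730's: {2db3b86, 52d88ec, 52e87dd, 58cd4ab, 58f51ff, 8a9fd6f, be306d1, e333a1c, f6e42d4, f9a4a40} — 10 commits.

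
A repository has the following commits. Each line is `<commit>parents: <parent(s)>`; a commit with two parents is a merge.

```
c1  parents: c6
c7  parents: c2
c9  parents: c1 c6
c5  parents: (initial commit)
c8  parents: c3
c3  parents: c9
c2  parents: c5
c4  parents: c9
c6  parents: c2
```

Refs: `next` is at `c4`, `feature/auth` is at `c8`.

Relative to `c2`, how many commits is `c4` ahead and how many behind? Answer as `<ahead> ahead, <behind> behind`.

4 ahead, 0 behind

Reachable from c4: {c1, c2, c4, c5, c6, c9}.
Reachable from c2: {c2, c5}.
Only in c4's history (ahead): {c1, c4, c6, c9} — 4.
Only in c2's history (behind): {} — 0.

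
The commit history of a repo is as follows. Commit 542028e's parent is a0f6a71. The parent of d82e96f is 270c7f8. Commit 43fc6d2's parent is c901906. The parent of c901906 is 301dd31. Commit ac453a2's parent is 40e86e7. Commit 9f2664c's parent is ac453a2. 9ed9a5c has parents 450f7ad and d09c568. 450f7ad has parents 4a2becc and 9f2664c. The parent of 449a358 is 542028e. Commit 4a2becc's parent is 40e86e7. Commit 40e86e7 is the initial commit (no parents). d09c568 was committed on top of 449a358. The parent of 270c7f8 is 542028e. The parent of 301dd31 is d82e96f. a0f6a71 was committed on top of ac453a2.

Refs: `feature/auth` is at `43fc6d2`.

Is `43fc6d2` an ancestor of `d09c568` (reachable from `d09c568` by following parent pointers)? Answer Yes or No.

No

Ancestors of d09c568: {40e86e7, 449a358, 542028e, a0f6a71, ac453a2, d09c568}.
43fc6d2 is not in that set, so it is not an ancestor of d09c568.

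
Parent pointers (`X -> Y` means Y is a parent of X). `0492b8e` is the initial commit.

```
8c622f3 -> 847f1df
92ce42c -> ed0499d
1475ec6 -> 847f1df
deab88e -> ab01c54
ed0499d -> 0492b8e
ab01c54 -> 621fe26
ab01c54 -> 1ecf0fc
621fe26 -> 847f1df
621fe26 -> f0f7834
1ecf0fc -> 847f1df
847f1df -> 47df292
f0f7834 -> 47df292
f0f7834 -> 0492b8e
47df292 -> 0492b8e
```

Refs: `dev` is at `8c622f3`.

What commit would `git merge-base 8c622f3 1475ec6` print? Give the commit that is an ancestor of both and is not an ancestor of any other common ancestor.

847f1df

Ancestors of 8c622f3: {0492b8e, 47df292, 847f1df, 8c622f3}.
Ancestors of 1475ec6: {0492b8e, 1475ec6, 47df292, 847f1df}.
Common ancestors: {0492b8e, 47df292, 847f1df}.
Among these, 847f1df is not an ancestor of any other common ancestor — it is the merge base.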